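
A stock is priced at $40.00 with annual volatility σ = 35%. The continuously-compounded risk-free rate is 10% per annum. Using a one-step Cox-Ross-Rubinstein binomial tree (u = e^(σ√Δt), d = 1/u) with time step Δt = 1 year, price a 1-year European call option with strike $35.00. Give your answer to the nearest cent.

CRR parameters: u = e^(σ√Δt) = e^(0.35·√1) = 1.4191, d = 1/u = 0.7047
Per-period rate: rΔt = 0.1·1 = 0.1, so R = e^0.1 = 1.1052
Risk-neutral probability p = (e^0.1 − 0.7047)/(1.4191 − 0.7047) = 0.4005/0.7144 = 0.5606
Terminal stock prices: S_u = 56.76, S_d = 28.19
Terminal payoffs (S − K): max(21.76, 0) = 21.76, max(-6.812, 0) = 0
Node 0 (S = 40): V_0 = e^(−0.1)·[0.5606·21.7627 + 0.4394·0.0000] = 11.0392

$11.04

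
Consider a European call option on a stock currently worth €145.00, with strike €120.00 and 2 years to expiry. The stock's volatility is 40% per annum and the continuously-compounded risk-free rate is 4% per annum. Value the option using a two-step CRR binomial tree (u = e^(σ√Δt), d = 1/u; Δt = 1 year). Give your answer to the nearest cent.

CRR parameters: u = e^(σ√Δt) = e^(0.4·√1) = 1.4918, d = 1/u = 0.6703
Per-period rate: rΔt = 0.04·1 = 0.04, so R = e^0.04 = 1.0408
Risk-neutral probability p = (e^0.04 − 0.6703)/(1.4918 − 0.6703) = 0.3705/0.8215 = 0.4510
Terminal stock prices: S_uu = 322.7, S_ud = 145, S_dd = 65.15
Terminal payoffs (S − K): max(202.7, 0) = 202.7, max(25, 0) = 25, max(-54.85, 0) = 0
Node u (S = 216.3): V_u = e^(−0.04)·[0.4510·202.7034 + 0.5490·25.0000] = 101.0198
Node d (S = 97.2): V_d = e^(−0.04)·[0.4510·25.0000 + 0.5490·0.0000] = 10.8327
Node 0 (S = 145): V_0 = e^(−0.04)·[0.4510·101.0198 + 0.5490·10.8327] = 49.4866

€49.49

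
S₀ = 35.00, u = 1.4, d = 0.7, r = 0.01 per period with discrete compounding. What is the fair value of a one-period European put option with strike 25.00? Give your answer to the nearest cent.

0.28

Risk-neutral probability p = (1 + 0.01 − 0.7)/(1.4 − 0.7) = 0.3100/0.7000 = 0.4429
Terminal stock prices: S_u = 49, S_d = 24.5
Terminal payoffs (K − S): max(-24, 0) = 0, max(0.5, 0) = 0.5
Node 0 (S = 35): V_0 = 1/1.01·[0.4429·0.0000 + 0.5571·0.5000] = 0.2758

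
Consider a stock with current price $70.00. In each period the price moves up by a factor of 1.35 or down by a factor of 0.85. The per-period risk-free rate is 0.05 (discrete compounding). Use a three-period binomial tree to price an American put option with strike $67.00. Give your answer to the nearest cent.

$5.36

Risk-neutral probability p = (1 + 0.05 − 0.85)/(1.35 − 0.85) = 0.2000/0.5000 = 0.4000
Terminal stock prices: S_uuu = 172.2, S_uud = 108.4, S_udd = 68.28, S_ddd = 42.99
Terminal payoffs (K − S): max(-105.2, 0) = 0, max(-41.44, 0) = 0, max(-1.276, 0) = 0, max(24.01, 0) = 24.01
Node uu (S = 127.6): continuation = 1/1.05·[0.4000·0.0000 + 0.6000·0.0000] = 0.0000; exercise value = 0.0000 ≤ continuation, so V_uu = 0.0000
Node ud (S = 80.33): continuation = 1/1.05·[0.4000·0.0000 + 0.6000·0.0000] = 0.0000; exercise value = 0.0000 ≤ continuation, so V_ud = 0.0000
Node dd (S = 50.57): continuation = 1/1.05·[0.4000·0.0000 + 0.6000·24.0113] = 13.7207; exercise value = 16.4250 > continuation, so V_dd = 16.4250 (exercise)
Node u (S = 94.5): continuation = 1/1.05·[0.4000·0.0000 + 0.6000·0.0000] = 0.0000; exercise value = 0.0000 ≤ continuation, so V_u = 0.0000
Node d (S = 59.5): continuation = 1/1.05·[0.4000·0.0000 + 0.6000·16.4250] = 9.3857; exercise value = 7.5000 ≤ continuation, so V_d = 9.3857
Node 0 (S = 70): continuation = 1/1.05·[0.4000·0.0000 + 0.6000·9.3857] = 5.3633; exercise value = 0.0000 ≤ continuation, so V_0 = 5.3633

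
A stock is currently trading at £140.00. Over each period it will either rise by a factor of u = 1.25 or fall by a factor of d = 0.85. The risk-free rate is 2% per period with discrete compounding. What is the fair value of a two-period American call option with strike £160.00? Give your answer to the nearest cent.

£10.20

Risk-neutral probability p = (1 + 0.02 − 0.85)/(1.25 − 0.85) = 0.1700/0.4000 = 0.4250
Terminal stock prices: S_uu = 218.8, S_ud = 148.8, S_dd = 101.1
Terminal payoffs (S − K): max(58.75, 0) = 58.75, max(-11.25, 0) = 0, max(-58.85, 0) = 0
Node u (S = 175): continuation = 1/1.02·[0.4250·58.7500 + 0.5750·0.0000] = 24.4792; exercise value = 15.0000 ≤ continuation, so V_u = 24.4792
Node d (S = 119): continuation = 1/1.02·[0.4250·0.0000 + 0.5750·0.0000] = 0.0000; exercise value = 0.0000 ≤ continuation, so V_d = 0.0000
Node 0 (S = 140): continuation = 1/1.02·[0.4250·24.4792 + 0.5750·0.0000] = 10.1997; exercise value = 0.0000 ≤ continuation, so V_0 = 10.1997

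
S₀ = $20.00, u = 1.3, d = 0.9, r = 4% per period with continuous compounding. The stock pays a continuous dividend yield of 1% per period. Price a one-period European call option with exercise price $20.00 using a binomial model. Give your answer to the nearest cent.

$1.88

Per-period risk-free factor R = e^0.04 = 1.0408; dividend-adjusted growth = e^(0.04−0.01) = 1.0305.
Risk-neutral probability p = (1.0305 − 0.9)/(1.3 − 0.9) = 0.1305/0.4000 = 0.3261
Terminal stock prices: S_u = 26, S_d = 18
Terminal payoffs (S − K): max(6, 0) = 6, max(-2, 0) = 0
Node 0 (S = 20): V_0 = e^(−0.04)·[0.3261·6.0000 + 0.6739·0.0000] = 1.8801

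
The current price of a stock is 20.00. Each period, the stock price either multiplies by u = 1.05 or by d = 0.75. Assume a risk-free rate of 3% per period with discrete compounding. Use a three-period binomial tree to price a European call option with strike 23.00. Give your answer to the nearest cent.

Risk-neutral probability p = (1 + 0.03 − 0.75)/(1.05 − 0.75) = 0.2800/0.3000 = 0.9333
Terminal stock prices: S_uuu = 23.15, S_uud = 16.54, S_udd = 11.81, S_ddd = 8.438
Terminal payoffs (S − K): max(0.1525, 0) = 0.1525, max(-6.462, 0) = 0, max(-11.19, 0) = 0, max(-14.56, 0) = 0
Node uu (S = 22.05): V_uu = 1/1.03·[0.9333·0.1525 + 0.0667·0.0000] = 0.1382
Node ud (S = 15.75): V_ud = 1/1.03·[0.9333·0.0000 + 0.0667·0.0000] = 0.0000
Node dd (S = 11.25): V_dd = 1/1.03·[0.9333·0.0000 + 0.0667·0.0000] = 0.0000
Node u (S = 21): V_u = 1/1.03·[0.9333·0.1382 + 0.0667·0.0000] = 0.1252
Node d (S = 15): V_d = 1/1.03·[0.9333·0.0000 + 0.0667·0.0000] = 0.0000
Node 0 (S = 20): V_0 = 1/1.03·[0.9333·0.1252 + 0.0667·0.0000] = 0.1135

0.11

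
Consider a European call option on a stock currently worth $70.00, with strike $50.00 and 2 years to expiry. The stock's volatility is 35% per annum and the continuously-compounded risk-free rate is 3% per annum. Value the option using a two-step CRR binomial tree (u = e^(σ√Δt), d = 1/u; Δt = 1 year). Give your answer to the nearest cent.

$27.16

CRR parameters: u = e^(σ√Δt) = e^(0.35·√1) = 1.4191, d = 1/u = 0.7047
Per-period rate: rΔt = 0.03·1 = 0.03, so R = e^0.03 = 1.0305
Risk-neutral probability p = (e^0.03 − 0.7047)/(1.4191 − 0.7047) = 0.3258/0.7144 = 0.4560
Terminal stock prices: S_uu = 141, S_ud = 70, S_dd = 34.76
Terminal payoffs (S − K): max(90.96, 0) = 90.96, max(20, 0) = 20, max(-15.24, 0) = 0
Node u (S = 99.33): V_u = e^(−0.03)·[0.4560·90.9627 + 0.5440·20.0000] = 50.8125
Node d (S = 49.33): V_d = e^(−0.03)·[0.4560·20.0000 + 0.5440·0.0000] = 8.8507
Node 0 (S = 70): V_0 = e^(−0.03)·[0.4560·50.8125 + 0.5440·8.8507] = 27.1587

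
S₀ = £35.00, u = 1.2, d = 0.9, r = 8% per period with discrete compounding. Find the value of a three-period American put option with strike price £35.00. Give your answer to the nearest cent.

£1.37

Risk-neutral probability p = (1 + 0.08 − 0.9)/(1.2 − 0.9) = 0.1800/0.3000 = 0.6000
Terminal stock prices: S_uuu = 60.48, S_uud = 45.36, S_udd = 34.02, S_ddd = 25.52
Terminal payoffs (K − S): max(-25.48, 0) = 0, max(-10.36, 0) = 0, max(0.98, 0) = 0.98, max(9.485, 0) = 9.485
Node uu (S = 50.4): continuation = 1/1.08·[0.6000·0.0000 + 0.4000·0.0000] = 0.0000; exercise value = 0.0000 ≤ continuation, so V_uu = 0.0000
Node ud (S = 37.8): continuation = 1/1.08·[0.6000·0.0000 + 0.4000·0.9800] = 0.3630; exercise value = 0.0000 ≤ continuation, so V_ud = 0.3630
Node dd (S = 28.35): continuation = 1/1.08·[0.6000·0.9800 + 0.4000·9.4850] = 4.0574; exercise value = 6.6500 > continuation, so V_dd = 6.6500 (exercise)
Node u (S = 42): continuation = 1/1.08·[0.6000·0.0000 + 0.4000·0.3630] = 0.1344; exercise value = 0.0000 ≤ continuation, so V_u = 0.1344
Node d (S = 31.5): continuation = 1/1.08·[0.6000·0.3630 + 0.4000·6.6500] = 2.6646; exercise value = 3.5000 > continuation, so V_d = 3.5000 (exercise)
Node 0 (S = 35): continuation = 1/1.08·[0.6000·0.1344 + 0.4000·3.5000] = 1.3710; exercise value = 0.0000 ≤ continuation, so V_0 = 1.3710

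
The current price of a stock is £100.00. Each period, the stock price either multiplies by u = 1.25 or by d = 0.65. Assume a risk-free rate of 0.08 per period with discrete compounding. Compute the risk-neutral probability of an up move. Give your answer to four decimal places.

Risk-neutral probability p = (1 + 0.08 − 0.65)/(1.25 − 0.65) = 0.4300/0.6000 = 0.7167

p = 0.7167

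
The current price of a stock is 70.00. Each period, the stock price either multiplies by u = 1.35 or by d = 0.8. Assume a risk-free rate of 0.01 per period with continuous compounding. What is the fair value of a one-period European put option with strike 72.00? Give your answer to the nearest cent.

Risk-neutral probability p = (e^0.01 − 0.8)/(1.35 − 0.8) = 0.2101/0.5500 = 0.3819
Terminal stock prices: S_u = 94.5, S_d = 56
Terminal payoffs (K − S): max(-22.5, 0) = 0, max(16, 0) = 16
Node 0 (S = 70): V_0 = e^(−0.01)·[0.3819·0.0000 + 0.6181·16.0000] = 9.7910

9.79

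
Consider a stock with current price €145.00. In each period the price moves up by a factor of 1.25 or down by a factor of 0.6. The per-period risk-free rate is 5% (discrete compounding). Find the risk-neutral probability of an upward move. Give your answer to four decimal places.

p = 0.6923

Risk-neutral probability p = (1 + 0.05 − 0.6)/(1.25 − 0.6) = 0.4500/0.6500 = 0.6923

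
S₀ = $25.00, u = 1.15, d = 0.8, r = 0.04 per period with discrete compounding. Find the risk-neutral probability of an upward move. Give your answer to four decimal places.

p = 0.6857

Risk-neutral probability p = (1 + 0.04 − 0.8)/(1.15 − 0.8) = 0.2400/0.3500 = 0.6857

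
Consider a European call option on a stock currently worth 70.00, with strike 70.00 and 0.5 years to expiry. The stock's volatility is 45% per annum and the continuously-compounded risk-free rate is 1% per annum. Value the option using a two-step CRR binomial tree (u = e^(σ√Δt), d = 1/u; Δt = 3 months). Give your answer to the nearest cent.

8.00

CRR parameters: u = e^(σ√Δt) = e^(0.45·√0.25) = 1.2523, d = 1/u = 0.7985
Per-period rate: rΔt = 0.01·0.25 = 0.0025, so R = e^0.0025 = 1.0025
Risk-neutral probability p = (e^0.0025 − 0.7985)/(1.2523 − 0.7985) = 0.2040/0.4538 = 0.4495
Terminal stock prices: S_uu = 109.8, S_ud = 70, S_dd = 44.63
Terminal payoffs (S − K): max(39.78, 0) = 39.78, max(0, 0) = 0, max(-25.37, 0) = 0
Node u (S = 87.66): V_u = e^(−0.0025)·[0.4495·39.7819 + 0.5505·0.0000] = 17.8374
Node d (S = 55.9): V_d = e^(−0.0025)·[0.4495·0.0000 + 0.5505·0.0000] = 0.0000
Node 0 (S = 70): V_0 = e^(−0.0025)·[0.4495·17.8374 + 0.5505·0.0000] = 7.9979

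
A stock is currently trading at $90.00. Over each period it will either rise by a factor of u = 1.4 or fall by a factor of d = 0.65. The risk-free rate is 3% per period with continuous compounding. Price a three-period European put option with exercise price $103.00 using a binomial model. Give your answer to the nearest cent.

$25.36

Risk-neutral probability p = (e^0.03 − 0.65)/(1.4 − 0.65) = 0.3805/0.7500 = 0.5073
Terminal stock prices: S_uuu = 247, S_uud = 114.7, S_udd = 53.23, S_ddd = 24.72
Terminal payoffs (K − S): max(-144, 0) = 0, max(-11.66, 0) = 0, max(49.77, 0) = 49.77, max(78.28, 0) = 78.28
Node uu (S = 176.4): V_uu = e^(−0.03)·[0.5073·0.0000 + 0.4927·0.0000] = 0.0000
Node ud (S = 81.9): V_ud = e^(−0.03)·[0.5073·0.0000 + 0.4927·49.7650] = 23.7959
Node dd (S = 38.03): V_dd = e^(−0.03)·[0.5073·49.7650 + 0.4927·78.2837] = 61.9309
Node u (S = 126): V_u = e^(−0.03)·[0.5073·0.0000 + 0.4927·23.7959] = 11.3784
Node d (S = 58.5): V_d = e^(−0.03)·[0.5073·23.7959 + 0.4927·61.9309] = 41.3274
Node 0 (S = 90): V_0 = e^(−0.03)·[0.5073·11.3784 + 0.4927·41.3274] = 25.3627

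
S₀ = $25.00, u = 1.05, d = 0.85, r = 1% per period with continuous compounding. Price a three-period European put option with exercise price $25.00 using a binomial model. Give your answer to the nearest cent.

Risk-neutral probability p = (e^0.01 − 0.85)/(1.05 − 0.85) = 0.1601/0.2000 = 0.8003
Terminal stock prices: S_uuu = 28.94, S_uud = 23.43, S_udd = 18.97, S_ddd = 15.35
Terminal payoffs (K − S): max(-3.941, 0) = 0, max(1.572, 0) = 1.572, max(6.034, 0) = 6.034, max(9.647, 0) = 9.647
Node uu (S = 27.56): V_uu = e^(−0.01)·[0.8003·0.0000 + 0.1997·1.5719] = 0.3109
Node ud (S = 22.31): V_ud = e^(−0.01)·[0.8003·1.5719 + 0.1997·6.0344] = 2.4387
Node dd (S = 18.06): V_dd = e^(−0.01)·[0.8003·6.0344 + 0.1997·9.6469] = 6.6887
Node u (S = 26.25): V_u = e^(−0.01)·[0.8003·0.3109 + 0.1997·2.4387] = 0.7286
Node d (S = 21.25): V_d = e^(−0.01)·[0.8003·2.4387 + 0.1997·6.6887] = 3.2550
Node 0 (S = 25): V_0 = e^(−0.01)·[0.8003·0.7286 + 0.1997·3.2550] = 1.2210

$1.22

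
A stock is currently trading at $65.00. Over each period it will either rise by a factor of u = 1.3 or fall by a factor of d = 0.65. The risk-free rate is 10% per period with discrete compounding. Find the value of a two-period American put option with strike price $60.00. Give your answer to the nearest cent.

Risk-neutral probability p = (1 + 0.1 − 0.65)/(1.3 − 0.65) = 0.4500/0.6500 = 0.6923
Terminal stock prices: S_uu = 109.9, S_ud = 54.93, S_dd = 27.46
Terminal payoffs (K − S): max(-49.85, 0) = 0, max(5.075, 0) = 5.075, max(32.54, 0) = 32.54
Node u (S = 84.5): continuation = 1/1.1·[0.6923·0.0000 + 0.3077·5.0750] = 1.4196; exercise value = 0.0000 ≤ continuation, so V_u = 1.4196
Node d (S = 42.25): continuation = 1/1.1·[0.6923·5.0750 + 0.3077·32.5375] = 12.2955; exercise value = 17.7500 > continuation, so V_d = 17.7500 (exercise)
Node 0 (S = 65): continuation = 1/1.1·[0.6923·1.4196 + 0.3077·17.7500] = 5.8585; exercise value = 0.0000 ≤ continuation, so V_0 = 5.8585

$5.86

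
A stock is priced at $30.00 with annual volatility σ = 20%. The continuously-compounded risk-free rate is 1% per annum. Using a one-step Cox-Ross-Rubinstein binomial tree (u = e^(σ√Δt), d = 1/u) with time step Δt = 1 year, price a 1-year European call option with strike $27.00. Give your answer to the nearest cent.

$4.54

CRR parameters: u = e^(σ√Δt) = e^(0.2·√1) = 1.2214, d = 1/u = 0.8187
Per-period rate: rΔt = 0.01·1 = 0.01, so R = e^0.01 = 1.0101
Risk-neutral probability p = (e^0.01 − 0.8187)/(1.2214 − 0.8187) = 0.1913/0.4027 = 0.4751
Terminal stock prices: S_u = 36.64, S_d = 24.56
Terminal payoffs (S − K): max(9.642, 0) = 9.642, max(-2.438, 0) = 0
Node 0 (S = 30): V_0 = e^(−0.01)·[0.4751·9.6421 + 0.5249·0.0000] = 4.5356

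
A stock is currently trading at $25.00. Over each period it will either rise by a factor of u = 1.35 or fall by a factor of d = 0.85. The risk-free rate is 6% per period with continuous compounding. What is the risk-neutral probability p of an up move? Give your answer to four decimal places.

Risk-neutral probability p = (e^0.06 − 0.85)/(1.35 − 0.85) = 0.2118/0.5000 = 0.4237

p = 0.4237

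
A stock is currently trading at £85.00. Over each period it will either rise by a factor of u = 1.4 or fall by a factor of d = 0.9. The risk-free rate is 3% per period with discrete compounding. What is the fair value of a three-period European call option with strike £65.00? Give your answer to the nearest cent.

£26.64

Risk-neutral probability p = (1 + 0.03 − 0.9)/(1.4 − 0.9) = 0.1300/0.5000 = 0.2600
Terminal stock prices: S_uuu = 233.2, S_uud = 149.9, S_udd = 96.39, S_ddd = 61.97
Terminal payoffs (S − K): max(168.2, 0) = 168.2, max(84.94, 0) = 84.94, max(31.39, 0) = 31.39, max(-3.035, 0) = 0
Node uu (S = 166.6): V_uu = 1/1.03·[0.2600·168.2400 + 0.7400·84.9400] = 103.4932
Node ud (S = 107.1): V_ud = 1/1.03·[0.2600·84.9400 + 0.7400·31.3900] = 43.9932
Node dd (S = 68.85): V_dd = 1/1.03·[0.2600·31.3900 + 0.7400·0.0000] = 7.9237
Node u (S = 119): V_u = 1/1.03·[0.2600·103.4932 + 0.7400·43.9932] = 57.7313
Node d (S = 76.5): V_d = 1/1.03·[0.2600·43.9932 + 0.7400·7.9237] = 16.7978
Node 0 (S = 85): V_0 = 1/1.03·[0.2600·57.7313 + 0.7400·16.7978] = 26.6413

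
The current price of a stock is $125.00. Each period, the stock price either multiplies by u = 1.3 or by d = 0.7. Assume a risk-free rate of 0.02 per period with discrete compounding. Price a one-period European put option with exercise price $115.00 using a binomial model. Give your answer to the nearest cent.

Risk-neutral probability p = (1 + 0.02 − 0.7)/(1.3 − 0.7) = 0.3200/0.6000 = 0.5333
Terminal stock prices: S_u = 162.5, S_d = 87.5
Terminal payoffs (K − S): max(-47.5, 0) = 0, max(27.5, 0) = 27.5
Node 0 (S = 125): V_0 = 1/1.02·[0.5333·0.0000 + 0.4667·27.5000] = 12.5817

$12.58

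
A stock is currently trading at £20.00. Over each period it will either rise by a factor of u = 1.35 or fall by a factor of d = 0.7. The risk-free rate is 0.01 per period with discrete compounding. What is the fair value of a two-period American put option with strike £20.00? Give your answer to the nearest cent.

£3.38

Risk-neutral probability p = (1 + 0.01 − 0.7)/(1.35 − 0.7) = 0.3100/0.6500 = 0.4769
Terminal stock prices: S_uu = 36.45, S_ud = 18.9, S_dd = 9.8
Terminal payoffs (K − S): max(-16.45, 0) = 0, max(1.1, 0) = 1.1, max(10.2, 0) = 10.2
Node u (S = 27): continuation = 1/1.01·[0.4769·0.0000 + 0.5231·1.1000] = 0.5697; exercise value = 0.0000 ≤ continuation, so V_u = 0.5697
Node d (S = 14): continuation = 1/1.01·[0.4769·1.1000 + 0.5231·10.2000] = 5.8020; exercise value = 6.0000 > continuation, so V_d = 6.0000 (exercise)
Node 0 (S = 20): continuation = 1/1.01·[0.4769·0.5697 + 0.5231·6.0000] = 3.3764; exercise value = 0.0000 ≤ continuation, so V_0 = 3.3764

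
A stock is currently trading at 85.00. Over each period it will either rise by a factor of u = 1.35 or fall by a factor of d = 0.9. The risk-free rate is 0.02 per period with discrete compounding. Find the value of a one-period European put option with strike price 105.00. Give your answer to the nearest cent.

Risk-neutral probability p = (1 + 0.02 − 0.9)/(1.35 − 0.9) = 0.1200/0.4500 = 0.2667
Terminal stock prices: S_u = 114.8, S_d = 76.5
Terminal payoffs (K − S): max(-9.75, 0) = 0, max(28.5, 0) = 28.5
Node 0 (S = 85): V_0 = 1/1.02·[0.2667·0.0000 + 0.7333·28.5000] = 20.4902

20.49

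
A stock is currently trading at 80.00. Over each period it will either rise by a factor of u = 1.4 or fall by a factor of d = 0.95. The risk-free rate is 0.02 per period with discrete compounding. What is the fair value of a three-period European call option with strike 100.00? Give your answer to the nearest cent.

3.59

Risk-neutral probability p = (1 + 0.02 − 0.95)/(1.4 − 0.95) = 0.0700/0.4500 = 0.1556
Terminal stock prices: S_uuu = 219.5, S_uud = 149, S_udd = 101.1, S_ddd = 68.59
Terminal payoffs (S − K): max(119.5, 0) = 119.5, max(48.96, 0) = 48.96, max(1.08, 0) = 1.08, max(-31.41, 0) = 0
Node uu (S = 156.8): V_uu = 1/1.02·[0.1556·119.5200 + 0.8444·48.9600] = 58.7608
Node ud (S = 106.4): V_ud = 1/1.02·[0.1556·48.9600 + 0.8444·1.0800] = 8.3608
Node dd (S = 72.2): V_dd = 1/1.02·[0.1556·1.0800 + 0.8444·0.0000] = 0.1647
Node u (S = 112): V_u = 1/1.02·[0.1556·58.7608 + 0.8444·8.3608] = 15.8831
Node d (S = 76): V_d = 1/1.02·[0.1556·8.3608 + 0.8444·0.1647] = 1.4114
Node 0 (S = 80): V_0 = 1/1.02·[0.1556·15.8831 + 0.8444·1.4114] = 3.5908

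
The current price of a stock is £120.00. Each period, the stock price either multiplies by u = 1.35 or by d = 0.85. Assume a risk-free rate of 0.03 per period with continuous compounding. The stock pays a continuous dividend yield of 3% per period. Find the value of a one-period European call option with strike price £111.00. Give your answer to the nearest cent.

£14.85

Per-period risk-free factor R = e^0.03 = 1.0305; dividend-adjusted growth = e^(0.03−0.03) = 1.0000.
Risk-neutral probability p = (1.0000 − 0.85)/(1.35 − 0.85) = 0.1500/0.5000 = 0.3000
Terminal stock prices: S_u = 162, S_d = 102
Terminal payoffs (S − K): max(51, 0) = 51, max(-9, 0) = 0
Node 0 (S = 120): V_0 = e^(−0.03)·[0.3000·51.0000 + 0.7000·0.0000] = 14.8478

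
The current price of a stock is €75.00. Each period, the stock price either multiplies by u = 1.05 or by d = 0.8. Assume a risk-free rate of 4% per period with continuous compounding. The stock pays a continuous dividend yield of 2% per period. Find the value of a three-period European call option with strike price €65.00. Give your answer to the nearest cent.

€13.51

Per-period risk-free factor R = e^0.04 = 1.0408; dividend-adjusted growth = e^(0.04−0.02) = 1.0202.
Risk-neutral probability p = (1.0202 − 0.8)/(1.05 − 0.8) = 0.2202/0.2500 = 0.8808
Terminal stock prices: S_uuu = 86.82, S_uud = 66.15, S_udd = 50.4, S_ddd = 38.4
Terminal payoffs (S − K): max(21.82, 0) = 21.82, max(1.15, 0) = 1.15, max(-14.6, 0) = 0, max(-26.6, 0) = 0
Node uu (S = 82.69): V_uu = e^(−0.04)·[0.8808·21.8219 + 0.1192·1.1500] = 18.5989
Node ud (S = 63): V_ud = e^(−0.04)·[0.8808·1.1500 + 0.1192·0.0000] = 0.9732
Node dd (S = 48): V_dd = e^(−0.04)·[0.8808·0.0000 + 0.1192·0.0000] = 0.0000
Node u (S = 78.75): V_u = e^(−0.04)·[0.8808·18.5989 + 0.1192·0.9732] = 15.8511
Node d (S = 60): V_d = e^(−0.04)·[0.8808·0.9732 + 0.1192·0.0000] = 0.8236
Node 0 (S = 75): V_0 = e^(−0.04)·[0.8808·15.8511 + 0.1192·0.8236] = 13.5086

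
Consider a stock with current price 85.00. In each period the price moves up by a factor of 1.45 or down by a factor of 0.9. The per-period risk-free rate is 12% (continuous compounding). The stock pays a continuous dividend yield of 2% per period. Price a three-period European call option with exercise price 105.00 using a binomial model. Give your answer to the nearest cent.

15.78

Per-period risk-free factor R = e^0.12 = 1.1275; dividend-adjusted growth = e^(0.12−0.02) = 1.1052.
Risk-neutral probability p = (1.1052 − 0.9)/(1.45 − 0.9) = 0.2052/0.5500 = 0.3730
Terminal stock prices: S_uuu = 259.1, S_uud = 160.8, S_udd = 99.83, S_ddd = 61.97
Terminal payoffs (S − K): max(154.1, 0) = 154.1, max(55.84, 0) = 55.84, max(-5.167, 0) = 0, max(-43.03, 0) = 0
Node uu (S = 178.7): V_uu = e^(−0.12)·[0.3730·154.1331 + 0.6270·55.8413] = 82.0471
Node ud (S = 110.9): V_ud = e^(−0.12)·[0.3730·55.8413 + 0.6270·0.0000] = 18.4754
Node dd (S = 68.85): V_dd = e^(−0.12)·[0.3730·0.0000 + 0.6270·0.0000] = 0.0000
Node u (S = 123.2): V_u = e^(−0.12)·[0.3730·82.0471 + 0.6270·18.4754] = 37.4192
Node d (S = 76.5): V_d = e^(−0.12)·[0.3730·18.4754 + 0.6270·0.0000] = 6.1127
Node 0 (S = 85): V_0 = e^(−0.12)·[0.3730·37.4192 + 0.6270·6.1127] = 15.7794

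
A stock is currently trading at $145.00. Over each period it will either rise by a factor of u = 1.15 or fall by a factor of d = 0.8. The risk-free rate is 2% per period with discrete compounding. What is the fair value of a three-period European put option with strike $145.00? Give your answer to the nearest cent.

Risk-neutral probability p = (1 + 0.02 − 0.8)/(1.15 − 0.8) = 0.2200/0.3500 = 0.6286
Terminal stock prices: S_uuu = 220.5, S_uud = 153.4, S_udd = 106.7, S_ddd = 74.24
Terminal payoffs (K − S): max(-75.53, 0) = 0, max(-8.41, 0) = 0, max(38.28, 0) = 38.28, max(70.76, 0) = 70.76
Node uu (S = 191.8): V_uu = 1/1.02·[0.6286·0.0000 + 0.3714·0.0000] = 0.0000
Node ud (S = 133.4): V_ud = 1/1.02·[0.6286·0.0000 + 0.3714·38.2800] = 13.9395
Node dd (S = 92.8): V_dd = 1/1.02·[0.6286·38.2800 + 0.3714·70.7600] = 49.3569
Node u (S = 166.8): V_u = 1/1.02·[0.6286·0.0000 + 0.3714·13.9395] = 5.0760
Node d (S = 116): V_d = 1/1.02·[0.6286·13.9395 + 0.3714·49.3569] = 26.5633
Node 0 (S = 145): V_0 = 1/1.02·[0.6286·5.0760 + 0.3714·26.5633] = 12.8010

$12.80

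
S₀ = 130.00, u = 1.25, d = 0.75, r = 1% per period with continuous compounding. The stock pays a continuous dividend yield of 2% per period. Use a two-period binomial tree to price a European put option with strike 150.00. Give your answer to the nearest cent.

Per-period risk-free factor R = e^0.01 = 1.0101; dividend-adjusted growth = e^(0.01−0.02) = 0.9900.
Risk-neutral probability p = (0.9900 − 0.75)/(1.25 − 0.75) = 0.2400/0.5000 = 0.4801
Terminal stock prices: S_uu = 203.1, S_ud = 121.9, S_dd = 73.12
Terminal payoffs (K − S): max(-53.12, 0) = 0, max(28.12, 0) = 28.12, max(76.88, 0) = 76.88
Node u (S = 162.5): V_u = e^(−0.01)·[0.4801·0.0000 + 0.5199·28.1250] = 14.4767
Node d (S = 97.5): V_d = e^(−0.01)·[0.4801·28.1250 + 0.5199·76.8750] = 52.9381
Node 0 (S = 130): V_0 = e^(−0.01)·[0.4801·14.4767 + 0.5199·52.9381] = 34.1298

34.13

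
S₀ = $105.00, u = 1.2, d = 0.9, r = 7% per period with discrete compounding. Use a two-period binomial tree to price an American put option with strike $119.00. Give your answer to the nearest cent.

$14.00

Risk-neutral probability p = (1 + 0.07 − 0.9)/(1.2 − 0.9) = 0.1700/0.3000 = 0.5667
Terminal stock prices: S_uu = 151.2, S_ud = 113.4, S_dd = 85.05
Terminal payoffs (K − S): max(-32.2, 0) = 0, max(5.6, 0) = 5.6, max(33.95, 0) = 33.95
Node u (S = 126): continuation = 1/1.07·[0.5667·0.0000 + 0.4333·5.6000] = 2.2679; exercise value = 0.0000 ≤ continuation, so V_u = 2.2679
Node d (S = 94.5): continuation = 1/1.07·[0.5667·5.6000 + 0.4333·33.9500] = 16.7150; exercise value = 24.5000 > continuation, so V_d = 24.5000 (exercise)
Node 0 (S = 105): continuation = 1/1.07·[0.5667·2.2679 + 0.4333·24.5000] = 11.1232; exercise value = 14.0000 > continuation, so V_0 = 14.0000 (exercise)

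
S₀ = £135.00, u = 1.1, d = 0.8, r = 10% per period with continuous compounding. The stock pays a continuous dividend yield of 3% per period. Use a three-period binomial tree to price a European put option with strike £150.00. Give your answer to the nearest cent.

Per-period risk-free factor R = e^0.1 = 1.1052; dividend-adjusted growth = e^(0.1−0.03) = 1.0725.
Risk-neutral probability p = (1.0725 − 0.8)/(1.1 − 0.8) = 0.2725/0.3000 = 0.9084
Terminal stock prices: S_uuu = 179.7, S_uud = 130.7, S_udd = 95.04, S_ddd = 69.12
Terminal payoffs (K − S): max(-29.69, 0) = 0, max(19.32, 0) = 19.32, max(54.96, 0) = 54.96, max(80.88, 0) = 80.88
Node uu (S = 163.4): V_uu = e^(−0.1)·[0.9084·0.0000 + 0.0916·19.3200] = 1.6020
Node ud (S = 118.8): V_ud = e^(−0.1)·[0.9084·19.3200 + 0.0916·54.9600] = 20.4367
Node dd (S = 86.4): V_dd = e^(−0.1)·[0.9084·54.9600 + 0.0916·80.8800] = 51.8791
Node u (S = 148.5): V_u = e^(−0.1)·[0.9084·1.6020 + 0.0916·20.4367] = 3.0113
Node d (S = 108): V_d = e^(−0.1)·[0.9084·20.4367 + 0.0916·51.8791] = 21.0990
Node 0 (S = 135): V_0 = e^(−0.1)·[0.9084·3.0113 + 0.0916·21.0990] = 4.2245

£4.22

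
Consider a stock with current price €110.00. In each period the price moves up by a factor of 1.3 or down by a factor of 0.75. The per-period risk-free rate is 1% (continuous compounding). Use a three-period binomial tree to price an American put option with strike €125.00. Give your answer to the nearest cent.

€28.56

Risk-neutral probability p = (e^0.01 − 0.75)/(1.3 − 0.75) = 0.2601/0.5500 = 0.4728
Terminal stock prices: S_uuu = 241.7, S_uud = 139.4, S_udd = 80.44, S_ddd = 46.41
Terminal payoffs (K − S): max(-116.7, 0) = 0, max(-14.43, 0) = 0, max(44.56, 0) = 44.56, max(78.59, 0) = 78.59
Node uu (S = 185.9): continuation = e^(−0.01)·[0.4728·0.0000 + 0.5272·0.0000] = 0.0000; exercise value = 0.0000 ≤ continuation, so V_uu = 0.0000
Node ud (S = 107.2): continuation = e^(−0.01)·[0.4728·0.0000 + 0.5272·44.5625] = 23.2588; exercise value = 17.7500 ≤ continuation, so V_ud = 23.2588
Node dd (S = 61.88): continuation = e^(−0.01)·[0.4728·44.5625 + 0.5272·78.5938] = 61.8812; exercise value = 63.1250 > continuation, so V_dd = 63.1250 (exercise)
Node u (S = 143): continuation = e^(−0.01)·[0.4728·0.0000 + 0.5272·23.2588] = 12.1396; exercise value = 0.0000 ≤ continuation, so V_u = 12.1396
Node d (S = 82.5): continuation = e^(−0.01)·[0.4728·23.2588 + 0.5272·63.1250] = 43.8350; exercise value = 42.5000 ≤ continuation, so V_d = 43.8350
Node 0 (S = 110): continuation = e^(−0.01)·[0.4728·12.1396 + 0.5272·43.8350] = 28.5618; exercise value = 15.0000 ≤ continuation, so V_0 = 28.5618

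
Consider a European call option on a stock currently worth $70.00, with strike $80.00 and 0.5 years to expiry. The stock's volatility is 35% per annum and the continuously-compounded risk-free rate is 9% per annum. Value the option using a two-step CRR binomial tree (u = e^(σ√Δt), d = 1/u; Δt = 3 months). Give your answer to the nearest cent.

CRR parameters: u = e^(σ√Δt) = e^(0.35·√0.25) = 1.1912, d = 1/u = 0.8395
Per-period rate: rΔt = 0.09·0.25 = 0.0225, so R = e^0.0225 = 1.0228
Risk-neutral probability p = (e^0.0225 − 0.8395)/(1.1912 − 0.8395) = 0.1833/0.3518 = 0.5210
Terminal stock prices: S_uu = 99.33, S_ud = 70, S_dd = 49.33
Terminal payoffs (S − K): max(19.33, 0) = 19.33, max(-10, 0) = 0, max(-30.67, 0) = 0
Node u (S = 83.39): V_u = e^(−0.0225)·[0.5210·19.3347 + 0.4790·0.0000] = 9.8501
Node d (S = 58.76): V_d = e^(−0.0225)·[0.5210·0.0000 + 0.4790·0.0000] = 0.0000
Node 0 (S = 70): V_0 = e^(−0.0225)·[0.5210·9.8501 + 0.4790·0.0000] = 5.0182

$5.02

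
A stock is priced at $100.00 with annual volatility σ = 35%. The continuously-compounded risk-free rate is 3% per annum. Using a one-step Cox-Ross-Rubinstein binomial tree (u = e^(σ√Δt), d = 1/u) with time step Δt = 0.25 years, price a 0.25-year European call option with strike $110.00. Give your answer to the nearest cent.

$4.33

CRR parameters: u = e^(σ√Δt) = e^(0.35·√0.25) = 1.1912, d = 1/u = 0.8395
Per-period rate: rΔt = 0.03·0.25 = 0.0075, so R = e^0.0075 = 1.0075
Risk-neutral probability p = (e^0.0075 − 0.8395)/(1.1912 − 0.8395) = 0.1681/0.3518 = 0.4778
Terminal stock prices: S_u = 119.1, S_d = 83.95
Terminal payoffs (S − K): max(9.125, 0) = 9.125, max(-26.05, 0) = 0
Node 0 (S = 100): V_0 = e^(−0.0075)·[0.4778·9.1246 + 0.5222·0.0000] = 4.3268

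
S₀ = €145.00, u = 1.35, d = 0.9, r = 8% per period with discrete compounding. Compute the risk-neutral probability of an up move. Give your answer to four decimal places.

p = 0.4000

Risk-neutral probability p = (1 + 0.08 − 0.9)/(1.35 − 0.9) = 0.1800/0.4500 = 0.4000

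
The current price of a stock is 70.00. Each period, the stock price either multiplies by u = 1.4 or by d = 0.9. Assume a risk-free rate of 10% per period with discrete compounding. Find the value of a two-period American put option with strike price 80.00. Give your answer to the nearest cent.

Risk-neutral probability p = (1 + 0.1 − 0.9)/(1.4 − 0.9) = 0.2000/0.5000 = 0.4000
Terminal stock prices: S_uu = 137.2, S_ud = 88.2, S_dd = 56.7
Terminal payoffs (K − S): max(-57.2, 0) = 0, max(-8.2, 0) = 0, max(23.3, 0) = 23.3
Node u (S = 98): continuation = 1/1.1·[0.4000·0.0000 + 0.6000·0.0000] = 0.0000; exercise value = 0.0000 ≤ continuation, so V_u = 0.0000
Node d (S = 63): continuation = 1/1.1·[0.4000·0.0000 + 0.6000·23.3000] = 12.7091; exercise value = 17.0000 > continuation, so V_d = 17.0000 (exercise)
Node 0 (S = 70): continuation = 1/1.1·[0.4000·0.0000 + 0.6000·17.0000] = 9.2727; exercise value = 10.0000 > continuation, so V_0 = 10.0000 (exercise)

10.00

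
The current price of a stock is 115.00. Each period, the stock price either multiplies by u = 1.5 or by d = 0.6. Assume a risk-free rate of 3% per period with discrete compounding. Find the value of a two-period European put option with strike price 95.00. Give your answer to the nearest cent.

13.78

Risk-neutral probability p = (1 + 0.03 − 0.6)/(1.5 − 0.6) = 0.4300/0.9000 = 0.4778
Terminal stock prices: S_uu = 258.8, S_ud = 103.5, S_dd = 41.4
Terminal payoffs (K − S): max(-163.8, 0) = 0, max(-8.5, 0) = 0, max(53.6, 0) = 53.6
Node u (S = 172.5): V_u = 1/1.03·[0.4778·0.0000 + 0.5222·0.0000] = 0.0000
Node d (S = 69): V_d = 1/1.03·[0.4778·0.0000 + 0.5222·53.6000] = 27.1758
Node 0 (S = 115): V_0 = 1/1.03·[0.4778·0.0000 + 0.5222·27.1758] = 13.7785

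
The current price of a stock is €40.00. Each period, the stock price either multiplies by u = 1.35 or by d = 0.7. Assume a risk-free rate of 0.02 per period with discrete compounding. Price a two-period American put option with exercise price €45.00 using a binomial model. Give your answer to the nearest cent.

€10.19

Risk-neutral probability p = (1 + 0.02 − 0.7)/(1.35 − 0.7) = 0.3200/0.6500 = 0.4923
Terminal stock prices: S_uu = 72.9, S_ud = 37.8, S_dd = 19.6
Terminal payoffs (K − S): max(-27.9, 0) = 0, max(7.2, 0) = 7.2, max(25.4, 0) = 25.4
Node u (S = 54): continuation = 1/1.02·[0.4923·0.0000 + 0.5077·7.2000] = 3.5837; exercise value = 0.0000 ≤ continuation, so V_u = 3.5837
Node d (S = 28): continuation = 1/1.02·[0.4923·7.2000 + 0.5077·25.4000] = 16.1176; exercise value = 17.0000 > continuation, so V_d = 17.0000 (exercise)
Node 0 (S = 40): continuation = 1/1.02·[0.4923·3.5837 + 0.5077·17.0000] = 10.1912; exercise value = 5.0000 ≤ continuation, so V_0 = 10.1912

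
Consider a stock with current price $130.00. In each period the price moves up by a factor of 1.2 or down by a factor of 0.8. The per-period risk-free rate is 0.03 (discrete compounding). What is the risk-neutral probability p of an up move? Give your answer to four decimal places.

Risk-neutral probability p = (1 + 0.03 − 0.8)/(1.2 − 0.8) = 0.2300/0.4000 = 0.5750

p = 0.5750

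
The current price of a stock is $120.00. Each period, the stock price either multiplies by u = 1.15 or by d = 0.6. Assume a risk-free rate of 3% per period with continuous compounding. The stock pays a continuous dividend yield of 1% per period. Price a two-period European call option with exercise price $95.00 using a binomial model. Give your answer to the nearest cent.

Per-period risk-free factor R = e^0.03 = 1.0305; dividend-adjusted growth = e^(0.03−0.01) = 1.0202.
Risk-neutral probability p = (1.0202 − 0.6)/(1.15 − 0.6) = 0.4202/0.5500 = 0.7640
Terminal stock prices: S_uu = 158.7, S_ud = 82.8, S_dd = 43.2
Terminal payoffs (S − K): max(63.7, 0) = 63.7, max(-12.2, 0) = 0, max(-51.8, 0) = 0
Node u (S = 138): V_u = e^(−0.03)·[0.7640·63.7000 + 0.2360·0.0000] = 47.2286
Node d (S = 72): V_d = e^(−0.03)·[0.7640·0.0000 + 0.2360·0.0000] = 0.0000
Node 0 (S = 120): V_0 = e^(−0.03)·[0.7640·47.2286 + 0.2360·0.0000] = 35.0164

$35.02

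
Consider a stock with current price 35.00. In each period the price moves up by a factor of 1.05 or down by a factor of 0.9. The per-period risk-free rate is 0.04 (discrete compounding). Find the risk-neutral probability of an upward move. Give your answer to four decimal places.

p = 0.9333

Risk-neutral probability p = (1 + 0.04 − 0.9)/(1.05 − 0.9) = 0.1400/0.1500 = 0.9333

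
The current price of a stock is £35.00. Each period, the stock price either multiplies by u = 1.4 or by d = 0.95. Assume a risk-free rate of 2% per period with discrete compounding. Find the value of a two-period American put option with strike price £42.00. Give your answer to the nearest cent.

Risk-neutral probability p = (1 + 0.02 − 0.95)/(1.4 − 0.95) = 0.0700/0.4500 = 0.1556
Terminal stock prices: S_uu = 68.6, S_ud = 46.55, S_dd = 31.59
Terminal payoffs (K − S): max(-26.6, 0) = 0, max(-4.55, 0) = 0, max(10.41, 0) = 10.41
Node u (S = 49): continuation = 1/1.02·[0.1556·0.0000 + 0.8444·0.0000] = 0.0000; exercise value = 0.0000 ≤ continuation, so V_u = 0.0000
Node d (S = 33.25): continuation = 1/1.02·[0.1556·0.0000 + 0.8444·10.4125] = 8.6204; exercise value = 8.7500 > continuation, so V_d = 8.7500 (exercise)
Node 0 (S = 35): continuation = 1/1.02·[0.1556·0.0000 + 0.8444·8.7500] = 7.2440; exercise value = 7.0000 ≤ continuation, so V_0 = 7.2440

£7.24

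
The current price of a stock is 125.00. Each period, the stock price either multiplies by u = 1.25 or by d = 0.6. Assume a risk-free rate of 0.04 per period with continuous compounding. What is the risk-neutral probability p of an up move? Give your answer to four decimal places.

p = 0.6782

Risk-neutral probability p = (e^0.04 − 0.6)/(1.25 − 0.6) = 0.4408/0.6500 = 0.6782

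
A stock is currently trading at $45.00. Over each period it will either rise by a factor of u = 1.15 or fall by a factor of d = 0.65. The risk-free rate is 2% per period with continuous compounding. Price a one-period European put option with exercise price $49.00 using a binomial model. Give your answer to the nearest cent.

$5.03

Risk-neutral probability p = (e^0.02 − 0.65)/(1.15 − 0.65) = 0.3702/0.5000 = 0.7404
Terminal stock prices: S_u = 51.75, S_d = 29.25
Terminal payoffs (K − S): max(-2.75, 0) = 0, max(19.75, 0) = 19.75
Node 0 (S = 45): V_0 = e^(−0.02)·[0.7404·0.0000 + 0.2596·19.7500] = 5.0255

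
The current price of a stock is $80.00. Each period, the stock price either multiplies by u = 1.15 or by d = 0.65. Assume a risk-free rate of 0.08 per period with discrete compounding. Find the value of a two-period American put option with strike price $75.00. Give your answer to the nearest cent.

$4.55

Risk-neutral probability p = (1 + 0.08 − 0.65)/(1.15 − 0.65) = 0.4300/0.5000 = 0.8600
Terminal stock prices: S_uu = 105.8, S_ud = 59.8, S_dd = 33.8
Terminal payoffs (K − S): max(-30.8, 0) = 0, max(15.2, 0) = 15.2, max(41.2, 0) = 41.2
Node u (S = 92): continuation = 1/1.08·[0.8600·0.0000 + 0.1400·15.2000] = 1.9704; exercise value = 0.0000 ≤ continuation, so V_u = 1.9704
Node d (S = 52): continuation = 1/1.08·[0.8600·15.2000 + 0.1400·41.2000] = 17.4444; exercise value = 23.0000 > continuation, so V_d = 23.0000 (exercise)
Node 0 (S = 80): continuation = 1/1.08·[0.8600·1.9704 + 0.1400·23.0000] = 4.5505; exercise value = 0.0000 ≤ continuation, so V_0 = 4.5505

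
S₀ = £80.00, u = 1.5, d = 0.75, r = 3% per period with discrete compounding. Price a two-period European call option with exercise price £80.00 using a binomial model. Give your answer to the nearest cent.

Risk-neutral probability p = (1 + 0.03 − 0.75)/(1.5 − 0.75) = 0.2800/0.7500 = 0.3733
Terminal stock prices: S_uu = 180, S_ud = 90, S_dd = 45
Terminal payoffs (S − K): max(100, 0) = 100, max(10, 0) = 10, max(-35, 0) = 0
Node u (S = 120): V_u = 1/1.03·[0.3733·100.0000 + 0.6267·10.0000] = 42.3301
Node d (S = 60): V_d = 1/1.03·[0.3733·10.0000 + 0.6267·0.0000] = 3.6246
Node 0 (S = 80): V_0 = 1/1.03·[0.3733·42.3301 + 0.6267·3.6246] = 17.5482

£17.55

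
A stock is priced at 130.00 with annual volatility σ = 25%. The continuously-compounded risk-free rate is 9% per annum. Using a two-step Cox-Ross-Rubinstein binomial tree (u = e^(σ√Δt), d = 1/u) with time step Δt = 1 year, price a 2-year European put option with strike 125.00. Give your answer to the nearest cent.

CRR parameters: u = e^(σ√Δt) = e^(0.25·√1) = 1.2840, d = 1/u = 0.7788
Per-period rate: rΔt = 0.09·1 = 0.09, so R = e^0.09 = 1.0942
Risk-neutral probability p = (e^0.09 − 0.7788)/(1.2840 − 0.7788) = 0.3154/0.5052 = 0.6242
Terminal stock prices: S_uu = 214.3, S_ud = 130, S_dd = 78.85
Terminal payoffs (K − S): max(-89.33, 0) = 0, max(-5, 0) = 0, max(46.15, 0) = 46.15
Node u (S = 166.9): V_u = e^(−0.09)·[0.6242·0.0000 + 0.3758·0.0000] = 0.0000
Node d (S = 101.2): V_d = e^(−0.09)·[0.6242·0.0000 + 0.3758·46.1510] = 15.8498
Node 0 (S = 130): V_0 = e^(−0.09)·[0.6242·0.0000 + 0.3758·15.8498] = 5.4433

5.44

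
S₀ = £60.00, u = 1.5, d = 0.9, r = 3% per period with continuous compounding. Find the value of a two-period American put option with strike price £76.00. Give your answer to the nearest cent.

Risk-neutral probability p = (e^0.03 − 0.9)/(1.5 − 0.9) = 0.1305/0.6000 = 0.2174
Terminal stock prices: S_uu = 135, S_ud = 81, S_dd = 48.6
Terminal payoffs (K − S): max(-59, 0) = 0, max(-5, 0) = 0, max(27.4, 0) = 27.4
Node u (S = 90): continuation = e^(−0.03)·[0.2174·0.0000 + 0.7826·0.0000] = 0.0000; exercise value = 0.0000 ≤ continuation, so V_u = 0.0000
Node d (S = 54): continuation = e^(−0.03)·[0.2174·0.0000 + 0.7826·27.4000] = 20.8089; exercise value = 22.0000 > continuation, so V_d = 22.0000 (exercise)
Node 0 (S = 60): continuation = e^(−0.03)·[0.2174·0.0000 + 0.7826·22.0000] = 16.7078; exercise value = 16.0000 ≤ continuation, so V_0 = 16.7078

£16.71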